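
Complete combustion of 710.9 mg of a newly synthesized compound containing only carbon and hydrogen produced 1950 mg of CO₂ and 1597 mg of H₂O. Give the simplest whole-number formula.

CH4

mol C = 1.950 g CO₂ ÷ 44.009 g/mol = 0.044309 mol
mol H = 2 × 1.597 g H₂O ÷ 18.015 g/mol = 0.17730 mol
Divide by the smallest (0.044309 mol): C 1.000, H 4.001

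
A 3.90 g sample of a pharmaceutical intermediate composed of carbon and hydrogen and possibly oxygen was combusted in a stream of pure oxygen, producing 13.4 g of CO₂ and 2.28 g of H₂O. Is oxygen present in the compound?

mol C = 13.4 g CO₂ ÷ 44.009 g/mol = 0.3045 mol
mol H = 2 × 2.28 g H₂O ÷ 18.015 g/mol = 0.2531 mol
C and H together account for 3.912 g — essentially the entire 3.90 g sample — so the compound contains no oxygen.

no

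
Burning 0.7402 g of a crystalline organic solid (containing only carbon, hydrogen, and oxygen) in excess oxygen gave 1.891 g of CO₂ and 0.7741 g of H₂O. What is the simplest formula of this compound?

C5H10O

mol C = 1.891 g CO₂ ÷ 44.009 g/mol = 0.042968 mol
mol H = 2 × 0.7741 g H₂O ÷ 18.015 g/mol = 0.085939 mol
mass O = 0.7402 − (0.51609 + 0.086627) = 0.13748 g → mol O = 0.13748 ÷ 15.999 = 0.0085929 mol
Divide by the smallest (0.0085929 mol): C 5.000, H 10.001, O 1.000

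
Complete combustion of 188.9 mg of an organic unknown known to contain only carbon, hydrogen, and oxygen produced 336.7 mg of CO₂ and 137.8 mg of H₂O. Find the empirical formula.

C3H6O2

mol C = 0.3367 g CO₂ ÷ 44.009 g/mol = 0.0076507 mol
mol H = 2 × 0.1378 g H₂O ÷ 18.015 g/mol = 0.015298 mol
mass O = 0.1889 − (0.091893 + 0.015421) = 0.081587 g → mol O = 0.081587 ÷ 15.999 = 0.0050995 mol
Divide by the smallest (0.0050995 mol): C 1.500, H 3.000, O 1.000
Multiplying each by 2 gives whole numbers: C 3.00, H 6.00, O 2.00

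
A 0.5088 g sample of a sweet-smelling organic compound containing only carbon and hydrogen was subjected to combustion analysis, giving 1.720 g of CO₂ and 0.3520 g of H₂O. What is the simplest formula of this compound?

mol C = 1.720 g CO₂ ÷ 44.009 g/mol = 0.039083 mol
mol H = 2 × 0.3520 g H₂O ÷ 18.015 g/mol = 0.039079 mol
Divide by the smallest (0.039079 mol): C 1.000, H 1.000

CH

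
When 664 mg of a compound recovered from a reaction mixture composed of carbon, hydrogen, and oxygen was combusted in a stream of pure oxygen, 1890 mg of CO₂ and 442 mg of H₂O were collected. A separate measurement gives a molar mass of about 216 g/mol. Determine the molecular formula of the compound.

mol C = 1.89 g CO₂ ÷ 44.009 g/mol = 0.04295 mol
mol H = 2 × 0.442 g H₂O ÷ 18.015 g/mol = 0.04907 mol
mass O = 0.664 − (0.5158 + 0.04946) = 0.09872 g → mol O = 0.09872 ÷ 15.999 = 0.006170 mol
Divide by the smallest (0.006170 mol): C 6.960, H 7.953, O 1.000
Empirical formula: C7H8O
Empirical-formula mass = 108.14 g/mol; 216 ÷ 108.14 ≈ 2, so the molecular formula is C14H16O2.

C14H16O2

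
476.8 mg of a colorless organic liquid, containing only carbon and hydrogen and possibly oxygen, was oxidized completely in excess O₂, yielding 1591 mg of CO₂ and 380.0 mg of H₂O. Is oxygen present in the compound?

no

mol C = 1.591 g CO₂ ÷ 44.009 g/mol = 0.036152 mol
mol H = 2 × 0.3800 g H₂O ÷ 18.015 g/mol = 0.042187 mol
C and H together account for 0.47674 g — essentially the entire 0.4768 g sample — so the compound contains no oxygen.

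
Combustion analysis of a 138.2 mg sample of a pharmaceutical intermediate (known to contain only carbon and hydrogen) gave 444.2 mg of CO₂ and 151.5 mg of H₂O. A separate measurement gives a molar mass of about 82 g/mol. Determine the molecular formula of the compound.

C6H10

mol C = 0.4442 g CO₂ ÷ 44.009 g/mol = 0.010093 mol
mol H = 2 × 0.1515 g H₂O ÷ 18.015 g/mol = 0.016819 mol
Divide by the smallest (0.010093 mol): C 1.000, H 1.666
Multiplying each by 3 gives whole numbers: C 3.00, H 5.00
Empirical formula: C3H5
Empirical-formula mass = 41.07 g/mol; 82 ÷ 41.07 ≈ 2, so the molecular formula is C6H10.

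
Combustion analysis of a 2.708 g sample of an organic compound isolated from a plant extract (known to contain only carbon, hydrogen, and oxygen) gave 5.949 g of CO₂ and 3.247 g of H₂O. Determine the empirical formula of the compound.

C3H8O

mol C = 5.949 g CO₂ ÷ 44.009 g/mol = 0.13518 mol
mol H = 2 × 3.247 g H₂O ÷ 18.015 g/mol = 0.36048 mol
mass O = 2.708 − (1.6236 + 0.36336) = 0.72103 g → mol O = 0.72103 ÷ 15.999 = 0.045067 mol
Divide by the smallest (0.045067 mol): C 2.999, H 7.999, O 1.000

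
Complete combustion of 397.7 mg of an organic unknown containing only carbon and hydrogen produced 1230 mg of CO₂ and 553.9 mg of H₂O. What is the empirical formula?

C5H11

mol C = 1.230 g CO₂ ÷ 44.009 g/mol = 0.027949 mol
mol H = 2 × 0.5539 g H₂O ÷ 18.015 g/mol = 0.061493 mol
Divide by the smallest (0.027949 mol): C 1.000, H 2.200
Multiplying each by 5 gives whole numbers: C 5.00, H 11.00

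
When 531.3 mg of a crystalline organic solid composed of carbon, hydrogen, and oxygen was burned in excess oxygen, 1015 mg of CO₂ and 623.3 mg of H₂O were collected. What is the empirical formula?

mol C = 1.015 g CO₂ ÷ 44.009 g/mol = 0.023063 mol
mol H = 2 × 0.6233 g H₂O ÷ 18.015 g/mol = 0.069198 mol
mass O = 0.5313 − (0.27702 + 0.069751) = 0.18453 g → mol O = 0.18453 ÷ 15.999 = 0.011534 mol
Divide by the smallest (0.011534 mol): C 2.000, H 5.999, O 1.000

C2H6O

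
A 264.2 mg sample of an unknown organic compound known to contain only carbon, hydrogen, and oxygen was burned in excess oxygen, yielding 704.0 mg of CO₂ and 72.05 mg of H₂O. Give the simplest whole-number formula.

C4H2O

mol C = 0.7040 g CO₂ ÷ 44.009 g/mol = 0.015997 mol
mol H = 2 × 0.07205 g H₂O ÷ 18.015 g/mol = 0.0079989 mol
mass O = 0.2642 − (0.19214 + 0.0080629) = 0.064000 g → mol O = 0.064000 ÷ 15.999 = 0.0040003 mol
Divide by the smallest (0.0040003 mol): C 3.999, H 2.000, O 1.000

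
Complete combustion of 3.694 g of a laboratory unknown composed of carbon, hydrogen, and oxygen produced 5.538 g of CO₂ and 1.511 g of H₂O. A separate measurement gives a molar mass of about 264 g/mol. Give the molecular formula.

mol C = 5.538 g CO₂ ÷ 44.009 g/mol = 0.12584 mol
mol H = 2 × 1.511 g H₂O ÷ 18.015 g/mol = 0.16775 mol
mass O = 3.694 − (1.5114 + 0.16909) = 2.0135 g → mol O = 2.0135 ÷ 15.999 = 0.12585 mol
Divide by the smallest (0.12584 mol): C 1.000, H 1.333, O 1.000
Multiplying each by 3 gives whole numbers: C 3.00, H 4.00, O 3.00
Empirical formula: C3H4O3
Empirical-formula mass = 88.06 g/mol; 264 ÷ 88.06 ≈ 3, so the molecular formula is C9H12O9.

C9H12O9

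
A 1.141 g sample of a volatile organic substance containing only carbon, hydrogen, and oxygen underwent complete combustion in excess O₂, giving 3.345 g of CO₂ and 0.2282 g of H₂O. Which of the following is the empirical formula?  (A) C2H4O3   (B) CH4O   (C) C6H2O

mol C = 3.345 g CO₂ ÷ 44.009 g/mol = 0.076007 mol
mol H = 2 × 0.2282 g H₂O ÷ 18.015 g/mol = 0.025334 mol
mass O = 1.141 − (0.91292 + 0.025537) = 0.20254 g → mol O = 0.20254 ÷ 15.999 = 0.012660 mol
Divide by the smallest (0.012660 mol): C 6.004, H 2.001, O 1.000

(C) C6H2O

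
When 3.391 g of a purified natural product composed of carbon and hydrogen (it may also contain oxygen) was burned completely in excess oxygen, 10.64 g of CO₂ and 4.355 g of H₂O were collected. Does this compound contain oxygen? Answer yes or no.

mol C = 10.64 g CO₂ ÷ 44.009 g/mol = 0.24177 mol
mol H = 2 × 4.355 g H₂O ÷ 18.015 g/mol = 0.48349 mol
C and H together account for 3.3912 g — essentially the entire 3.391 g sample — so the compound contains no oxygen.

no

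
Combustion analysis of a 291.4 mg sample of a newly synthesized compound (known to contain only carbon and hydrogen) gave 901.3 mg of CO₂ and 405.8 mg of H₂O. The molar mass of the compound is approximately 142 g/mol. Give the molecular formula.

C10H22

mol C = 0.9013 g CO₂ ÷ 44.009 g/mol = 0.020480 mol
mol H = 2 × 0.4058 g H₂O ÷ 18.015 g/mol = 0.045051 mol
Divide by the smallest (0.020480 mol): C 1.000, H 2.200
Multiplying each by 5 gives whole numbers: C 5.00, H 11.00
Empirical formula: C5H11
Empirical-formula mass = 71.14 g/mol; 142 ÷ 71.14 ≈ 2, so the molecular formula is C10H22.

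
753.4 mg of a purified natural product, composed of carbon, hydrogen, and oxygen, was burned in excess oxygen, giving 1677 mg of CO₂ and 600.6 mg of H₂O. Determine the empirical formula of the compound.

C8H14O3

mol C = 1.677 g CO₂ ÷ 44.009 g/mol = 0.038106 mol
mol H = 2 × 0.6006 g H₂O ÷ 18.015 g/mol = 0.066678 mol
mass O = 0.7534 − (0.45769 + 0.067211) = 0.22850 g → mol O = 0.22850 ÷ 15.999 = 0.014282 mol
Divide by the smallest (0.014282 mol): C 2.668, H 4.669, O 1.000
Multiplying each by 3 gives whole numbers: C 8.00, H 14.01, O 3.00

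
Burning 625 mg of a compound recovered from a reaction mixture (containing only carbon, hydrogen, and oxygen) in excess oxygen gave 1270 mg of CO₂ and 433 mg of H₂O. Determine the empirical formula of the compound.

C6H10O3

mol C = 1.27 g CO₂ ÷ 44.009 g/mol = 0.02886 mol
mol H = 2 × 0.433 g H₂O ÷ 18.015 g/mol = 0.04807 mol
mass O = 0.625 − (0.3466 + 0.04846) = 0.2299 g → mol O = 0.2299 ÷ 15.999 = 0.01437 mol
Divide by the smallest (0.01437 mol): C 2.008, H 3.345, O 1.000
Multiplying each by 3 gives whole numbers: C 6.02, H 10.03, O 3.00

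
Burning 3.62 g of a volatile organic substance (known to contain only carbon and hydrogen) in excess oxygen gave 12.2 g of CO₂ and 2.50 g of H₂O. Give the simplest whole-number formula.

mol C = 12.2 g CO₂ ÷ 44.009 g/mol = 0.2772 mol
mol H = 2 × 2.50 g H₂O ÷ 18.015 g/mol = 0.2775 mol
Divide by the smallest (0.2772 mol): C 1.000, H 1.001

CH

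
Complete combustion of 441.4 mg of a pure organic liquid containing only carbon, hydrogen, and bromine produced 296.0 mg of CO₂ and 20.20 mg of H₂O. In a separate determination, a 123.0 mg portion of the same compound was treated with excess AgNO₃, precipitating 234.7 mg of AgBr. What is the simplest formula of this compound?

C3HBr2

mol C = 0.2960 g CO₂ ÷ 44.009 g/mol = 0.0067259 mol
mol H = 2 × 0.02020 g H₂O ÷ 18.015 g/mol = 0.0022426 mol
From the AgBr data: mol Br per gram of compound = (0.2347 ÷ 187.772) ÷ 0.1230 = 0.010162 mol/g, so in the 0.4414 g combustion sample mol Br = 0.0044855 mol
Divide by the smallest (0.0022426 mol): C 2.999, H 1.000, Br 2.000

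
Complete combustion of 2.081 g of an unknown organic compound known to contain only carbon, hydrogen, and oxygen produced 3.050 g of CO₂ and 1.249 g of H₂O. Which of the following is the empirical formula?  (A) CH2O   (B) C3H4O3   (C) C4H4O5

mol C = 3.050 g CO₂ ÷ 44.009 g/mol = 0.069304 mol
mol H = 2 × 1.249 g H₂O ÷ 18.015 g/mol = 0.13866 mol
mass O = 2.081 − (0.83241 + 0.13977) = 1.1088 g → mol O = 1.1088 ÷ 15.999 = 0.069305 mol
Divide by the smallest (0.069304 mol): C 1.000, H 2.001, O 1.000

(A) CH2O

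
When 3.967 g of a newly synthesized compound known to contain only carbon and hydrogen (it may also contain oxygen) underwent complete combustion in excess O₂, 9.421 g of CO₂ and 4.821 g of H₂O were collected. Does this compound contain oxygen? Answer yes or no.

mol C = 9.421 g CO₂ ÷ 44.009 g/mol = 0.21407 mol
mol H = 2 × 4.821 g H₂O ÷ 18.015 g/mol = 0.53522 mol
C and H account for only 3.1107 g of the 3.967 g sample; the remaining 0.85630 g must be oxygen.

yes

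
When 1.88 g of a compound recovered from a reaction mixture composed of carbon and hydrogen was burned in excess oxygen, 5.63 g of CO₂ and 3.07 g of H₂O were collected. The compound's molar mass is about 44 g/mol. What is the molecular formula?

C3H8

mol C = 5.63 g CO₂ ÷ 44.009 g/mol = 0.1279 mol
mol H = 2 × 3.07 g H₂O ÷ 18.015 g/mol = 0.3408 mol
Divide by the smallest (0.1279 mol): C 1.000, H 2.664
Multiplying each by 3 gives whole numbers: C 3.00, H 7.99
Empirical formula: C3H8
Empirical-formula mass = 44.10 g/mol; 44 ÷ 44.10 ≈ 1, so the molecular formula is C3H8.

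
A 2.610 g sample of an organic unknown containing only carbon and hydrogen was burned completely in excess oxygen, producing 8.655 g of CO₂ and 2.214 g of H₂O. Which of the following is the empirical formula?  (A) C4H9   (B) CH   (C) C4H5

(C) C4H5

mol C = 8.655 g CO₂ ÷ 44.009 g/mol = 0.19666 mol
mol H = 2 × 2.214 g H₂O ÷ 18.015 g/mol = 0.24580 mol
Divide by the smallest (0.19666 mol): C 1.000, H 1.250
Multiplying each by 4 gives whole numbers: C 4.00, H 5.00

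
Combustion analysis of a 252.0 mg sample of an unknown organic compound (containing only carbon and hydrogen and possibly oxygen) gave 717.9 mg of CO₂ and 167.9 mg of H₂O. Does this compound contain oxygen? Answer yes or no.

mol C = 0.7179 g CO₂ ÷ 44.009 g/mol = 0.016313 mol
mol H = 2 × 0.1679 g H₂O ÷ 18.015 g/mol = 0.018640 mol
C and H account for only 0.21472 g of the 0.2520 g sample; the remaining 0.037281 g must be oxygen.

yes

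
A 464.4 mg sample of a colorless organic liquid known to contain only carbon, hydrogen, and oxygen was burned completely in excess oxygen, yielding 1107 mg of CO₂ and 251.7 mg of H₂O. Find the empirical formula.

C9H10O3

mol C = 1.107 g CO₂ ÷ 44.009 g/mol = 0.025154 mol
mol H = 2 × 0.2517 g H₂O ÷ 18.015 g/mol = 0.027943 mol
mass O = 0.4644 − (0.30212 + 0.028167) = 0.13411 g → mol O = 0.13411 ÷ 15.999 = 0.0083823 mol
Divide by the smallest (0.0083823 mol): C 3.001, H 3.334, O 1.000
Multiplying each by 3 gives whole numbers: C 9.00, H 10.00, O 3.00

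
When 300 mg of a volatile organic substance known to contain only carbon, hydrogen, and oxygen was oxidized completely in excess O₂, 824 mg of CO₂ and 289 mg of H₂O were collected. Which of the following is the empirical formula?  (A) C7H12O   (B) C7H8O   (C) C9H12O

(A) C7H12O

mol C = 0.824 g CO₂ ÷ 44.009 g/mol = 0.01872 mol
mol H = 2 × 0.289 g H₂O ÷ 18.015 g/mol = 0.03208 mol
mass O = 0.300 − (0.2249 + 0.03234) = 0.04277 g → mol O = 0.04277 ÷ 15.999 = 0.002673 mol
Divide by the smallest (0.002673 mol): C 7.004, H 12.001, O 1.000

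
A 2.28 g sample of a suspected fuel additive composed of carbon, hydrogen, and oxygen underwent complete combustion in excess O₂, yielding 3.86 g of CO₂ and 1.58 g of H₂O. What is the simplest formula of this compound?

C4H8O3

mol C = 3.86 g CO₂ ÷ 44.009 g/mol = 0.08771 mol
mol H = 2 × 1.58 g H₂O ÷ 18.015 g/mol = 0.1754 mol
mass O = 2.28 − (1.053 + 0.1768) = 1.050 g → mol O = 1.050 ÷ 15.999 = 0.06561 mol
Divide by the smallest (0.06561 mol): C 1.337, H 2.673, O 1.000
Multiplying each by 3 gives whole numbers: C 4.01, H 8.02, O 3.00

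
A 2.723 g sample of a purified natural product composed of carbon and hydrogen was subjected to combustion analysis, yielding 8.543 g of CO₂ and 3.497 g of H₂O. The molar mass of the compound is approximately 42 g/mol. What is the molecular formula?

mol C = 8.543 g CO₂ ÷ 44.009 g/mol = 0.19412 mol
mol H = 2 × 3.497 g H₂O ÷ 18.015 g/mol = 0.38823 mol
Divide by the smallest (0.19412 mol): C 1.000, H 2.000
Empirical formula: CH2
Empirical-formula mass = 14.03 g/mol; 42 ÷ 14.03 ≈ 3, so the molecular formula is C3H6.

C3H6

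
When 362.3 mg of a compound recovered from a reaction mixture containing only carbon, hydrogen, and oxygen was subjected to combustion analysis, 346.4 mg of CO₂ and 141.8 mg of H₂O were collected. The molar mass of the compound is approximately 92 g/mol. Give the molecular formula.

mol C = 0.3464 g CO₂ ÷ 44.009 g/mol = 0.0078711 mol
mol H = 2 × 0.1418 g H₂O ÷ 18.015 g/mol = 0.015742 mol
mass O = 0.3623 − (0.094540 + 0.015868) = 0.25189 g → mol O = 0.25189 ÷ 15.999 = 0.015744 mol
Divide by the smallest (0.0078711 mol): C 1.000, H 2.000, O 2.000
Empirical formula: CH2O2
Empirical-formula mass = 46.02 g/mol; 92 ÷ 46.02 ≈ 2, so the molecular formula is C2H4O4.

C2H4O4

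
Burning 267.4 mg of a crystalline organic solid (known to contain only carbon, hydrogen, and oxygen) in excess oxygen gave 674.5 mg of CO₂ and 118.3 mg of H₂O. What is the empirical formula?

C7H6O2

mol C = 0.6745 g CO₂ ÷ 44.009 g/mol = 0.015326 mol
mol H = 2 × 0.1183 g H₂O ÷ 18.015 g/mol = 0.013133 mol
mass O = 0.2674 − (0.18409 + 0.013239) = 0.070076 g → mol O = 0.070076 ÷ 15.999 = 0.0043800 mol
Divide by the smallest (0.0043800 mol): C 3.499, H 2.999, O 1.000
Multiplying each by 2 gives whole numbers: C 7.00, H 6.00, O 2.00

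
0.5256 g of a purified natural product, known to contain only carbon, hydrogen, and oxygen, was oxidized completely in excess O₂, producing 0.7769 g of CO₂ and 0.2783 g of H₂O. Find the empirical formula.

C4H7O4

mol C = 0.7769 g CO₂ ÷ 44.009 g/mol = 0.017653 mol
mol H = 2 × 0.2783 g H₂O ÷ 18.015 g/mol = 0.030896 mol
mass O = 0.5256 − (0.21203 + 0.031144) = 0.28242 g → mol O = 0.28242 ÷ 15.999 = 0.017653 mol
Divide by the smallest (0.017653 mol): C 1.000, H 1.750, O 1.000
Multiplying each by 4 gives whole numbers: C 4.00, H 7.00, O 4.00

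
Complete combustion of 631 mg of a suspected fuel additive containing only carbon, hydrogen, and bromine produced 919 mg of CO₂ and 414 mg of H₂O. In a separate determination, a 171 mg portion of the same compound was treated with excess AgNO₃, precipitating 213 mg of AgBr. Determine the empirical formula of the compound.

mol C = 0.919 g CO₂ ÷ 44.009 g/mol = 0.02088 mol
mol H = 2 × 0.414 g H₂O ÷ 18.015 g/mol = 0.04596 mol
From the AgBr data: mol Br per gram of compound = (0.213 ÷ 187.772) ÷ 0.171 = 0.006634 mol/g, so in the 0.631 g combustion sample mol Br = 0.004186 mol
Divide by the smallest (0.004186 mol): C 4.989, H 10.980, Br 1.000

C5H11Br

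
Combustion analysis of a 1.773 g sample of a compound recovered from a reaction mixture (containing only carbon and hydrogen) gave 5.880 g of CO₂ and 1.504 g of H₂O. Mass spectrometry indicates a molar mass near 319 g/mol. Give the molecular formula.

C24H30

mol C = 5.880 g CO₂ ÷ 44.009 g/mol = 0.13361 mol
mol H = 2 × 1.504 g H₂O ÷ 18.015 g/mol = 0.16697 mol
Divide by the smallest (0.13361 mol): C 1.000, H 1.250
Multiplying each by 4 gives whole numbers: C 4.00, H 5.00
Empirical formula: C4H5
Empirical-formula mass = 53.08 g/mol; 319 ÷ 53.08 ≈ 6, so the molecular formula is C24H30.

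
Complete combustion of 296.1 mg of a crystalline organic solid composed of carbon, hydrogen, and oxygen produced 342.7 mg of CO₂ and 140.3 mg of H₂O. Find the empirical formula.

mol C = 0.3427 g CO₂ ÷ 44.009 g/mol = 0.0077870 mol
mol H = 2 × 0.1403 g H₂O ÷ 18.015 g/mol = 0.015576 mol
mass O = 0.2961 − (0.093530 + 0.015701) = 0.18687 g → mol O = 0.18687 ÷ 15.999 = 0.011680 mol
Divide by the smallest (0.0077870 mol): C 1.000, H 2.000, O 1.500
Multiplying each by 2 gives whole numbers: C 2.00, H 4.00, O 3.00

C2H4O3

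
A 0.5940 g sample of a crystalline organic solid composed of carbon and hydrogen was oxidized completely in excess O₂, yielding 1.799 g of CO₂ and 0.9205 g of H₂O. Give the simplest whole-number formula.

mol C = 1.799 g CO₂ ÷ 44.009 g/mol = 0.040878 mol
mol H = 2 × 0.9205 g H₂O ÷ 18.015 g/mol = 0.10219 mol
Divide by the smallest (0.040878 mol): C 1.000, H 2.500
Multiplying each by 2 gives whole numbers: C 2.00, H 5.00

C2H5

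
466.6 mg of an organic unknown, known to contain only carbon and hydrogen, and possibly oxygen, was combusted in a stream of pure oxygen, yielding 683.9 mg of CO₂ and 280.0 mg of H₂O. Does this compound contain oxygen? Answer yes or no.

yes

mol C = 0.6839 g CO₂ ÷ 44.009 g/mol = 0.015540 mol
mol H = 2 × 0.2800 g H₂O ÷ 18.015 g/mol = 0.031085 mol
C and H account for only 0.21798 g of the 0.4666 g sample; the remaining 0.24862 g must be oxygen.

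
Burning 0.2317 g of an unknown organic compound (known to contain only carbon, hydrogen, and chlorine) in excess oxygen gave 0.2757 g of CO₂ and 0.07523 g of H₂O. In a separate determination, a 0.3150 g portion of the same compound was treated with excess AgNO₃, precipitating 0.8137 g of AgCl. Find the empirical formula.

C3H4Cl2

mol C = 0.2757 g CO₂ ÷ 44.009 g/mol = 0.0062646 mol
mol H = 2 × 0.07523 g H₂O ÷ 18.015 g/mol = 0.0083519 mol
From the AgCl data: mol Cl per gram of compound = (0.8137 ÷ 143.318) ÷ 0.3150 = 0.018024 mol/g, so in the 0.2317 g combustion sample mol Cl = 0.0041762 mol
Divide by the smallest (0.0041762 mol): C 1.500, H 2.000, Cl 1.000
Multiplying each by 2 gives whole numbers: C 3.00, H 4.00, Cl 2.00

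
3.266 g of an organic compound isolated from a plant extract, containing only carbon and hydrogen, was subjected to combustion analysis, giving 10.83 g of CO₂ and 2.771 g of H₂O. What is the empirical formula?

C4H5

mol C = 10.83 g CO₂ ÷ 44.009 g/mol = 0.24609 mol
mol H = 2 × 2.771 g H₂O ÷ 18.015 g/mol = 0.30763 mol
Divide by the smallest (0.24609 mol): C 1.000, H 1.250
Multiplying each by 4 gives whole numbers: C 4.00, H 5.00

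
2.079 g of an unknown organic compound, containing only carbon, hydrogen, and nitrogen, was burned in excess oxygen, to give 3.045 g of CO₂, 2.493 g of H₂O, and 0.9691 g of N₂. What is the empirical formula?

mol C = 3.045 g CO₂ ÷ 44.009 g/mol = 0.069190 mol
mol H = 2 × 2.493 g H₂O ÷ 18.015 g/mol = 0.27677 mol
mol N = 2 × 0.9691 g N₂ ÷ 28.014 g/mol = 0.069187 mol
Divide by the smallest (0.069187 mol): C 1.000, H 4.000, N 1.000

CH4N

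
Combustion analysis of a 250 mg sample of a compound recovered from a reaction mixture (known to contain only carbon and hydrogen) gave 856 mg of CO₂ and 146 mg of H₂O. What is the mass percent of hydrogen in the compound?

mol C = 0.856 g CO₂ ÷ 44.009 g/mol = 0.01945 mol
mol H = 2 × 0.146 g H₂O ÷ 18.015 g/mol = 0.01621 mol
mass % H = 0.01634 g ÷ 0.250 g × 100%

6.5%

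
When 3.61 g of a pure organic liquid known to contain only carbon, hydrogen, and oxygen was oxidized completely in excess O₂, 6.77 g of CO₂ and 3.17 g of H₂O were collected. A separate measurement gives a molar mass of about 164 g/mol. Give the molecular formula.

mol C = 6.77 g CO₂ ÷ 44.009 g/mol = 0.1538 mol
mol H = 2 × 3.17 g H₂O ÷ 18.015 g/mol = 0.3519 mol
mass O = 3.61 − (1.848 + 0.3547) = 1.408 g → mol O = 1.408 ÷ 15.999 = 0.08798 mol
Divide by the smallest (0.08798 mol): C 1.749, H 4.000, O 1.000
Multiplying each by 4 gives whole numbers: C 6.99, H 16.00, O 4.00
Empirical formula: C7H16O4
Empirical-formula mass = 164.20 g/mol; 164 ÷ 164.20 ≈ 1, so the molecular formula is C7H16O4.

C7H16O4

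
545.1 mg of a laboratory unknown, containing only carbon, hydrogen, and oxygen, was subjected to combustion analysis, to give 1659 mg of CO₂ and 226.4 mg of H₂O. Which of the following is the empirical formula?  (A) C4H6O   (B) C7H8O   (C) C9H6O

mol C = 1.659 g CO₂ ÷ 44.009 g/mol = 0.037697 mol
mol H = 2 × 0.2264 g H₂O ÷ 18.015 g/mol = 0.025135 mol
mass O = 0.5451 − (0.45278 + 0.025336) = 0.066988 g → mol O = 0.066988 ÷ 15.999 = 0.0041870 mol
Divide by the smallest (0.0041870 mol): C 9.003, H 6.003, O 1.000

(C) C9H6O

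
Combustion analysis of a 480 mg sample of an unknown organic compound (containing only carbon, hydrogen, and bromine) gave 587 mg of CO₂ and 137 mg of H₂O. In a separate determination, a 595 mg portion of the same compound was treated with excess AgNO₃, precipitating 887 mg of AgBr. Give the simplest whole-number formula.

mol C = 0.587 g CO₂ ÷ 44.009 g/mol = 0.01334 mol
mol H = 2 × 0.137 g H₂O ÷ 18.015 g/mol = 0.01521 mol
From the AgBr data: mol Br per gram of compound = (0.887 ÷ 187.772) ÷ 0.595 = 0.007939 mol/g, so in the 0.480 g combustion sample mol Br = 0.003811 mol
Divide by the smallest (0.003811 mol): C 3.500, H 3.991, Br 1.000
Multiplying each by 2 gives whole numbers: C 7.00, H 7.98, Br 2.00

C7H8Br2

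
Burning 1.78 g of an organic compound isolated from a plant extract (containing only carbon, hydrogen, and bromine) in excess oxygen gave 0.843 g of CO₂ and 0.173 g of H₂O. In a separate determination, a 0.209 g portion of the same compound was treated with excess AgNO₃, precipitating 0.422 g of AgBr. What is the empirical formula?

mol C = 0.843 g CO₂ ÷ 44.009 g/mol = 0.01916 mol
mol H = 2 × 0.173 g H₂O ÷ 18.015 g/mol = 0.01921 mol
From the AgBr data: mol Br per gram of compound = (0.422 ÷ 187.772) ÷ 0.209 = 0.01075 mol/g, so in the 1.78 g combustion sample mol Br = 0.01914 mol
Divide by the smallest (0.01914 mol): C 1.001, H 1.003, Br 1.000

CHBr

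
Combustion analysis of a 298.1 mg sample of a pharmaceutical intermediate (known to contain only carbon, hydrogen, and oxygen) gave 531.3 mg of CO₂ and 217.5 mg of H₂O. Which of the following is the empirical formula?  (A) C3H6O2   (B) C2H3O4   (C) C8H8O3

mol C = 0.5313 g CO₂ ÷ 44.009 g/mol = 0.012073 mol
mol H = 2 × 0.2175 g H₂O ÷ 18.015 g/mol = 0.024147 mol
mass O = 0.2981 − (0.14500 + 0.024340) = 0.12876 g → mol O = 0.12876 ÷ 15.999 = 0.0080478 mol
Divide by the smallest (0.0080478 mol): C 1.500, H 3.000, O 1.000
Multiplying each by 2 gives whole numbers: C 3.00, H 6.00, O 2.00

(A) C3H6O2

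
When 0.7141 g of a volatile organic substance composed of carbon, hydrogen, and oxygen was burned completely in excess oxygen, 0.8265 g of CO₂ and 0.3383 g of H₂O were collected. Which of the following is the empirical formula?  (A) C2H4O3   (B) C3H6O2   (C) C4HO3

mol C = 0.8265 g CO₂ ÷ 44.009 g/mol = 0.018780 mol
mol H = 2 × 0.3383 g H₂O ÷ 18.015 g/mol = 0.037558 mol
mass O = 0.7141 − (0.22557 + 0.037858) = 0.45067 g → mol O = 0.45067 ÷ 15.999 = 0.028169 mol
Divide by the smallest (0.018780 mol): C 1.000, H 2.000, O 1.500
Multiplying each by 2 gives whole numbers: C 2.00, H 4.00, O 3.00

(A) C2H4O3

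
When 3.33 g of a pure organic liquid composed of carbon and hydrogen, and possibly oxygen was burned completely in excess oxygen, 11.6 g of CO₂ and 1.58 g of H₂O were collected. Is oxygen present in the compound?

mol C = 11.6 g CO₂ ÷ 44.009 g/mol = 0.2636 mol
mol H = 2 × 1.58 g H₂O ÷ 18.015 g/mol = 0.1754 mol
C and H together account for 3.343 g — essentially the entire 3.33 g sample — so the compound contains no oxygen.

no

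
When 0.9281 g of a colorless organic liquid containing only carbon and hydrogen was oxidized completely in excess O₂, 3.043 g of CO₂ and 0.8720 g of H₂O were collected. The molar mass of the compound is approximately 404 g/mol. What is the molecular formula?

C30H42

mol C = 3.043 g CO₂ ÷ 44.009 g/mol = 0.069145 mol
mol H = 2 × 0.8720 g H₂O ÷ 18.015 g/mol = 0.096808 mol
Divide by the smallest (0.069145 mol): C 1.000, H 1.400
Multiplying each by 5 gives whole numbers: C 5.00, H 7.00
Empirical formula: C5H7
Empirical-formula mass = 67.11 g/mol; 404 ÷ 67.11 ≈ 6, so the molecular formula is C30H42.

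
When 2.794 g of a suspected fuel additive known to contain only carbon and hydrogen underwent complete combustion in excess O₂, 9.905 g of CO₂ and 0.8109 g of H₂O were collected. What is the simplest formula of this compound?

C5H2

mol C = 9.905 g CO₂ ÷ 44.009 g/mol = 0.22507 mol
mol H = 2 × 0.8109 g H₂O ÷ 18.015 g/mol = 0.090025 mol
Divide by the smallest (0.090025 mol): C 2.500, H 1.000
Multiplying each by 2 gives whole numbers: C 5.00, H 2.00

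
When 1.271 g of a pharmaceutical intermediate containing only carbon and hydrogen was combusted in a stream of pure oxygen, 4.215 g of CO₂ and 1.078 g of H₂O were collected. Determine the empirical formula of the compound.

C4H5

mol C = 4.215 g CO₂ ÷ 44.009 g/mol = 0.095776 mol
mol H = 2 × 1.078 g H₂O ÷ 18.015 g/mol = 0.11968 mol
Divide by the smallest (0.095776 mol): C 1.000, H 1.250
Multiplying each by 4 gives whole numbers: C 4.00, H 5.00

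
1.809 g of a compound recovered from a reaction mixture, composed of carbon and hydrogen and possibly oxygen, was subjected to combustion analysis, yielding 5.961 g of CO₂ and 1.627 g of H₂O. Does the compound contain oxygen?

mol C = 5.961 g CO₂ ÷ 44.009 g/mol = 0.13545 mol
mol H = 2 × 1.627 g H₂O ÷ 18.015 g/mol = 0.18063 mol
C and H together account for 1.8090 g — essentially the entire 1.809 g sample — so the compound contains no oxygen.

no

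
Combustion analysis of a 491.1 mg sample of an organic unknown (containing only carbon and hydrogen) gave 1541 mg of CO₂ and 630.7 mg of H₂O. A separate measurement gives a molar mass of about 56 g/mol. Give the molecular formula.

mol C = 1.541 g CO₂ ÷ 44.009 g/mol = 0.035016 mol
mol H = 2 × 0.6307 g H₂O ÷ 18.015 g/mol = 0.070019 mol
Divide by the smallest (0.035016 mol): C 1.000, H 2.000
Empirical formula: CH2
Empirical-formula mass = 14.03 g/mol; 56 ÷ 14.03 ≈ 4, so the molecular formula is C4H8.

C4H8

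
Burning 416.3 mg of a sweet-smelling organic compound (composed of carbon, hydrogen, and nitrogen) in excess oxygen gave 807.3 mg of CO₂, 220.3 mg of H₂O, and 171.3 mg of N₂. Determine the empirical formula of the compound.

C3H4N2

mol C = 0.8073 g CO₂ ÷ 44.009 g/mol = 0.018344 mol
mol H = 2 × 0.2203 g H₂O ÷ 18.015 g/mol = 0.024457 mol
mol N = 2 × 0.1713 g N₂ ÷ 28.014 g/mol = 0.012230 mol
Divide by the smallest (0.012230 mol): C 1.500, H 2.000, N 1.000
Multiplying each by 2 gives whole numbers: C 3.00, H 4.00, N 2.00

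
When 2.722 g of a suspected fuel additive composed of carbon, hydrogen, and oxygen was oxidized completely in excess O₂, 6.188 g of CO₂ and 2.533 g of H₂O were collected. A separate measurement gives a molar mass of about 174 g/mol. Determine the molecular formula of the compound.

mol C = 6.188 g CO₂ ÷ 44.009 g/mol = 0.14061 mol
mol H = 2 × 2.533 g H₂O ÷ 18.015 g/mol = 0.28121 mol
mass O = 2.722 − (1.6888 + 0.28346) = 0.74970 g → mol O = 0.74970 ÷ 15.999 = 0.046859 mol
Divide by the smallest (0.046859 mol): C 3.001, H 6.001, O 1.000
Empirical formula: C3H6O
Empirical-formula mass = 58.08 g/mol; 174 ÷ 58.08 ≈ 3, so the molecular formula is C9H18O3.

C9H18O3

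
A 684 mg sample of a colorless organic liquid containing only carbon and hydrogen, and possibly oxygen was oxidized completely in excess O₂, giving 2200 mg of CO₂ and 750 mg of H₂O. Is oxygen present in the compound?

mol C = 2.20 g CO₂ ÷ 44.009 g/mol = 0.04999 mol
mol H = 2 × 0.750 g H₂O ÷ 18.015 g/mol = 0.08326 mol
C and H together account for 0.6844 g — essentially the entire 0.684 g sample — so the compound contains no oxygen.

no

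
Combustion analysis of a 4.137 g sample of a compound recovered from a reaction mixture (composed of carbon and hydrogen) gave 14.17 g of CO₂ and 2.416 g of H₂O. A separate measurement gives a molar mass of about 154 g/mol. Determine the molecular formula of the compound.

C12H10

mol C = 14.17 g CO₂ ÷ 44.009 g/mol = 0.32198 mol
mol H = 2 × 2.416 g H₂O ÷ 18.015 g/mol = 0.26822 mol
Divide by the smallest (0.26822 mol): C 1.200, H 1.000
Multiplying each by 5 gives whole numbers: C 6.00, H 5.00
Empirical formula: C6H5
Empirical-formula mass = 77.11 g/mol; 154 ÷ 77.11 ≈ 2, so the molecular formula is C12H10.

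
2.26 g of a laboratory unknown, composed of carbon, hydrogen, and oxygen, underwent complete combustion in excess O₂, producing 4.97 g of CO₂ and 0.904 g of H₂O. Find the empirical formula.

C9H8O4

mol C = 4.97 g CO₂ ÷ 44.009 g/mol = 0.1129 mol
mol H = 2 × 0.904 g H₂O ÷ 18.015 g/mol = 0.1004 mol
mass O = 2.26 − (1.356 + 0.1012) = 0.8024 g → mol O = 0.8024 ÷ 15.999 = 0.05015 mol
Divide by the smallest (0.05015 mol): C 2.252, H 2.001, O 1.000
Multiplying each by 4 gives whole numbers: C 9.01, H 8.00, O 4.00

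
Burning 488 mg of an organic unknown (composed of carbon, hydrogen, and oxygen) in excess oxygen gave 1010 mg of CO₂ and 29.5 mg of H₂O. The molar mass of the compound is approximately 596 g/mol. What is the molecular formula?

C28H4O16

mol C = 1.01 g CO₂ ÷ 44.009 g/mol = 0.02295 mol
mol H = 2 × 0.0295 g H₂O ÷ 18.015 g/mol = 0.003275 mol
mass O = 0.488 − (0.2757 + 0.003301) = 0.2090 g → mol O = 0.2090 ÷ 15.999 = 0.01307 mol
Divide by the smallest (0.003275 mol): C 7.007, H 1.000, O 3.990
Empirical formula: C7HO4
Empirical-formula mass = 149.08 g/mol; 596 ÷ 149.08 ≈ 4, so the molecular formula is C28H4O16.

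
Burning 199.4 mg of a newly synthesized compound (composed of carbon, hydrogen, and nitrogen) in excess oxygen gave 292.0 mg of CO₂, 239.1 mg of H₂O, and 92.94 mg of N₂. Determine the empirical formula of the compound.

mol C = 0.2920 g CO₂ ÷ 44.009 g/mol = 0.0066350 mol
mol H = 2 × 0.2391 g H₂O ÷ 18.015 g/mol = 0.026545 mol
mol N = 2 × 0.09294 g N₂ ÷ 28.014 g/mol = 0.0066353 mol
Divide by the smallest (0.0066350 mol): C 1.000, H 4.001, N 1.000

CH4N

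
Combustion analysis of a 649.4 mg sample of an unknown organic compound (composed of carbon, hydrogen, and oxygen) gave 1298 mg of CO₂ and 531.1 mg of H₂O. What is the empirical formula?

C2H4O

mol C = 1.298 g CO₂ ÷ 44.009 g/mol = 0.029494 mol
mol H = 2 × 0.5311 g H₂O ÷ 18.015 g/mol = 0.058962 mol
mass O = 0.6494 − (0.35425 + 0.059434) = 0.23571 g → mol O = 0.23571 ÷ 15.999 = 0.014733 mol
Divide by the smallest (0.014733 mol): C 2.002, H 4.002, O 1.000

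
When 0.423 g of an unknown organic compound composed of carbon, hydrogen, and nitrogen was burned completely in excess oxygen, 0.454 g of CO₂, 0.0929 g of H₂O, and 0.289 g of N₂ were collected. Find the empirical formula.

mol C = 0.454 g CO₂ ÷ 44.009 g/mol = 0.01032 mol
mol H = 2 × 0.0929 g H₂O ÷ 18.015 g/mol = 0.01031 mol
mol N = 2 × 0.289 g N₂ ÷ 28.014 g/mol = 0.02063 mol
Divide by the smallest (0.01031 mol): C 1.000, H 1.000, N 2.001

CHN2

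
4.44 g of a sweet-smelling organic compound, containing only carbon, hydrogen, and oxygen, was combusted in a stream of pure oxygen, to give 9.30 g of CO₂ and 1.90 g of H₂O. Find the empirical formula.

C2H2O

mol C = 9.30 g CO₂ ÷ 44.009 g/mol = 0.2113 mol
mol H = 2 × 1.90 g H₂O ÷ 18.015 g/mol = 0.2109 mol
mass O = 4.44 − (2.538 + 0.2126) = 1.689 g → mol O = 1.689 ÷ 15.999 = 0.1056 mol
Divide by the smallest (0.1056 mol): C 2.001, H 1.998, O 1.000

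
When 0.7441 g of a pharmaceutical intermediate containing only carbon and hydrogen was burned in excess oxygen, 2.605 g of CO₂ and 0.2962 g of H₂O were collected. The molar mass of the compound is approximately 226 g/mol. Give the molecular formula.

mol C = 2.605 g CO₂ ÷ 44.009 g/mol = 0.059192 mol
mol H = 2 × 0.2962 g H₂O ÷ 18.015 g/mol = 0.032884 mol
Divide by the smallest (0.032884 mol): C 1.800, H 1.000
Multiplying each by 5 gives whole numbers: C 9.00, H 5.00
Empirical formula: C9H5
Empirical-formula mass = 113.14 g/mol; 226 ÷ 113.14 ≈ 2, so the molecular formula is C18H10.

C18H10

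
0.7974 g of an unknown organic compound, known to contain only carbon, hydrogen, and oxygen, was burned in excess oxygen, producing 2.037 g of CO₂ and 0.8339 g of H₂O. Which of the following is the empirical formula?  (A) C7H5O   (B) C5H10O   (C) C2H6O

mol C = 2.037 g CO₂ ÷ 44.009 g/mol = 0.046286 mol
mol H = 2 × 0.8339 g H₂O ÷ 18.015 g/mol = 0.092578 mol
mass O = 0.7974 − (0.55594 + 0.093319) = 0.14814 g → mol O = 0.14814 ÷ 15.999 = 0.0092593 mol
Divide by the smallest (0.0092593 mol): C 4.999, H 9.998, O 1.000

(B) C5H10O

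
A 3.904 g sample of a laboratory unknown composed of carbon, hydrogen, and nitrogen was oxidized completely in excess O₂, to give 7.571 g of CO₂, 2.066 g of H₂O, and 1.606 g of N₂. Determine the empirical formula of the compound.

mol C = 7.571 g CO₂ ÷ 44.009 g/mol = 0.17203 mol
mol H = 2 × 2.066 g H₂O ÷ 18.015 g/mol = 0.22936 mol
mol N = 2 × 1.606 g N₂ ÷ 28.014 g/mol = 0.11466 mol
Divide by the smallest (0.11466 mol): C 1.500, H 2.000, N 1.000
Multiplying each by 2 gives whole numbers: C 3.00, H 4.00, N 2.00

C3H4N2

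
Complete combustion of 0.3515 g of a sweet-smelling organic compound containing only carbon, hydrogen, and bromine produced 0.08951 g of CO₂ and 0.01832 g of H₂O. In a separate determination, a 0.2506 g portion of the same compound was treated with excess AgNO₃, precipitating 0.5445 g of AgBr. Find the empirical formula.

mol C = 0.08951 g CO₂ ÷ 44.009 g/mol = 0.0020339 mol
mol H = 2 × 0.01832 g H₂O ÷ 18.015 g/mol = 0.0020339 mol
From the AgBr data: mol Br per gram of compound = (0.5445 ÷ 187.772) ÷ 0.2506 = 0.011571 mol/g, so in the 0.3515 g combustion sample mol Br = 0.0040673 mol
Divide by the smallest (0.0020339 mol): C 1.000, H 1.000, Br 2.000

CHBr2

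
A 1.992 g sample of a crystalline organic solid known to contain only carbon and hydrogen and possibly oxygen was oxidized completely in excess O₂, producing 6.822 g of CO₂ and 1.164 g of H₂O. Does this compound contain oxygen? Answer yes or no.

no

mol C = 6.822 g CO₂ ÷ 44.009 g/mol = 0.15501 mol
mol H = 2 × 1.164 g H₂O ÷ 18.015 g/mol = 0.12923 mol
C and H together account for 1.9921 g — essentially the entire 1.992 g sample — so the compound contains no oxygen.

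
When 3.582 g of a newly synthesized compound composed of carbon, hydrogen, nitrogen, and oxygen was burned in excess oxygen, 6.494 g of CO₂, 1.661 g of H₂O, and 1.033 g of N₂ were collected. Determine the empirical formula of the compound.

mol C = 6.494 g CO₂ ÷ 44.009 g/mol = 0.14756 mol
mol H = 2 × 1.661 g H₂O ÷ 18.015 g/mol = 0.18440 mol
mol N = 2 × 1.033 g N₂ ÷ 28.014 g/mol = 0.073749 mol
mass O = 3.582 − (1.7724 + 0.18588 + 1.0330) = 0.59077 g → mol O = 0.59077 ÷ 15.999 = 0.036925 mol
Divide by the smallest (0.036925 mol): C 3.996, H 4.994, N 1.997, O 1.000

C4H5N2O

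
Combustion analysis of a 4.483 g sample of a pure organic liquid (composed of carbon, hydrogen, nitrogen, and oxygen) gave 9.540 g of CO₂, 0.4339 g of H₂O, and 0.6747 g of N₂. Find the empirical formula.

mol C = 9.540 g CO₂ ÷ 44.009 g/mol = 0.21677 mol
mol H = 2 × 0.4339 g H₂O ÷ 18.015 g/mol = 0.048171 mol
mol N = 2 × 0.6747 g N₂ ÷ 28.014 g/mol = 0.048169 mol
mass O = 4.483 − (2.6037 + 0.048556 + 0.67470) = 1.1561 g → mol O = 1.1561 ÷ 15.999 = 0.072259 mol
Divide by the smallest (0.048169 mol): C 4.500, H 1.000, N 1.000, O 1.500
Multiplying each by 2 gives whole numbers: C 9.00, H 2.00, N 2.00, O 3.00

C9H2N2O3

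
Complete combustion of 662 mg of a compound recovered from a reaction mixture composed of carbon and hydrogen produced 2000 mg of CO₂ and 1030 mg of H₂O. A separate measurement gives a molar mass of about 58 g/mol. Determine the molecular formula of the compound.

mol C = 2.00 g CO₂ ÷ 44.009 g/mol = 0.04545 mol
mol H = 2 × 1.03 g H₂O ÷ 18.015 g/mol = 0.1143 mol
Divide by the smallest (0.04545 mol): C 1.000, H 2.516
Multiplying each by 2 gives whole numbers: C 2.00, H 5.03
Empirical formula: C2H5
Empirical-formula mass = 29.06 g/mol; 58 ÷ 29.06 ≈ 2, so the molecular formula is C4H10.

C4H10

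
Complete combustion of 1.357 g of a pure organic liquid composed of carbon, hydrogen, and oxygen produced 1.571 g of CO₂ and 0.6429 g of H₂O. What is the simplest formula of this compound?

C2H4O3

mol C = 1.571 g CO₂ ÷ 44.009 g/mol = 0.035697 mol
mol H = 2 × 0.6429 g H₂O ÷ 18.015 g/mol = 0.071374 mol
mass O = 1.357 − (0.42876 + 0.071945) = 0.85630 g → mol O = 0.85630 ÷ 15.999 = 0.053522 mol
Divide by the smallest (0.035697 mol): C 1.000, H 1.999, O 1.499
Multiplying each by 2 gives whole numbers: C 2.00, H 4.00, O 3.00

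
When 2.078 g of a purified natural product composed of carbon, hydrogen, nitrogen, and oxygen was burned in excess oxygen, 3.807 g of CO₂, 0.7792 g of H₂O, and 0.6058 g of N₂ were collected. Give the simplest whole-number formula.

mol C = 3.807 g CO₂ ÷ 44.009 g/mol = 0.086505 mol
mol H = 2 × 0.7792 g H₂O ÷ 18.015 g/mol = 0.086506 mol
mol N = 2 × 0.6058 g N₂ ÷ 28.014 g/mol = 0.043250 mol
mass O = 2.078 − (1.0390 + 0.087198 + 0.60580) = 0.34599 g → mol O = 0.34599 ÷ 15.999 = 0.021626 mol
Divide by the smallest (0.021626 mol): C 4.000, H 4.000, N 2.000, O 1.000

C4H4N2O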